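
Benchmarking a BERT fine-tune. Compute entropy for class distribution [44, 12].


Probabilities: [44/56, 12/56] ≈ [0.7857, 0.2143]
H = -((44/56)·log₂(44/56) + (12/56)·log₂(12/56))
  = 0.7496 bits

0.7496 bits


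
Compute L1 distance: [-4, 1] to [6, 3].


d = |-4-6| + |1-3|
  = 10 + 2
  = 12

12


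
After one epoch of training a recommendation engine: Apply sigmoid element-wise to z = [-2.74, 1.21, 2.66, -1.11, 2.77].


σ(-2.74) = 1/(1+e^2.74) = 0.0607
σ(1.21) = 1/(1+e^-1.21) = 0.7703
σ(2.66) = 1/(1+e^-2.66) = 0.9346
σ(-1.11) = 1/(1+e^1.11) = 0.2479
σ(2.77) = 1/(1+e^-2.77) = 0.941
result = [0.0607, 0.7703, 0.9346, 0.2479, 0.941]

[0.0607, 0.7703, 0.9346, 0.2479, 0.941]


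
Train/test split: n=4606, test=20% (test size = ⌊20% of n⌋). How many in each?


Test = ⌊4606·20/100⌋ = 921
Train = 4606 - 921 = 3685

Train: 3685, Test: 921


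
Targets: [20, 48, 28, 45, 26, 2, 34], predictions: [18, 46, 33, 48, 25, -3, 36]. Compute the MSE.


Squared errors: (20-18)²=4, (48-46)²=4, (28-33)²=25, (45-48)²=9, (26-25)²=1, (2+ 3)²=25, (34-36)²=4
Sum = 72
MSE = 72/7 = 72/7

72/7


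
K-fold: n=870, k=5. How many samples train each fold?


Fold size = 870/5 = 174
Training per fold = 870 - 174 = 696

696


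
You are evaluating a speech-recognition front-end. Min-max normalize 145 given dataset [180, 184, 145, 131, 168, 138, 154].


min=131, max=184
(145-131)/(184-131) = 14/53 = 0.2642

0.2642


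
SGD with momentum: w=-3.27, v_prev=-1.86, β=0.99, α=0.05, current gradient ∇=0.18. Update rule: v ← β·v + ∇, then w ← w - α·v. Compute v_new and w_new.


v_new = 0.99·-1.86 + 0.18 = -1.8414 + 0.18 = -1.6614
w_new = -3.27 - 0.05·-1.6614 = -3.27 + 0.08307 = -3.18693

v_new=-1.6614, w_new=-3.18693


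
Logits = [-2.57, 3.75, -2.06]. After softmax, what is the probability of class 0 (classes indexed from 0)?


Exponentials: e^-2.57=0.0765, e^3.75=42.5211, e^-2.06=0.1275
Sum = 42.7251
Softmax = [0.0018, 0.9952, 0.003]
p[0] = 0.0765/42.7251 = 0.0018

0.0018


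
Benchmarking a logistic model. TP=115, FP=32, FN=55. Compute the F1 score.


Precision = 115/147 = 0.7823
Recall = 115/170 = 0.6765
F1 = 2·P·R/(P+R) = 2·TP/(2·TP+FP+FN) = 230/(230+32+55) = 230/317 = 0.7256

0.7256


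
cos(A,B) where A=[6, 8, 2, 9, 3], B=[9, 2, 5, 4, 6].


A·B = 6·9 + 8·2 + 2·5 + 9·4 + 3·6 = 134
‖A‖ = √194 = 13.9284, ‖B‖ = √162 = 12.7279
cos = 134/(√194·√162) = 134/√31428 = 0.7559

0.7559


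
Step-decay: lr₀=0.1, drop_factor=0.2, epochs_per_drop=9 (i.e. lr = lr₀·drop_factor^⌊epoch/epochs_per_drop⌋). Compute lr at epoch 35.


n_drops = ⌊35/9⌋ = 3
lr = 0.1·0.2^3 = 0.1·0.008 = 0.0008

0.0008


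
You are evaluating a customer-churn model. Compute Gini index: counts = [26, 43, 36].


Probabilities: [26/105, 43/105, 36/105] ≈ [0.2476, 0.4095, 0.3429]
Σpᵢ² = (676 + 1849 + 1296)/105² = 3821/11025
Gini = 1 - Σpᵢ² = 1 - 3821/11025 = 0.6534

0.6534


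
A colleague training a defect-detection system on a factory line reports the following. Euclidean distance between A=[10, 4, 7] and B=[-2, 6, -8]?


d = √((10+ 2)² + (4-6)² + (7+ 8)²)
  = √(144 + 4 + 225)
  = √373 = 19.3132

19.3132


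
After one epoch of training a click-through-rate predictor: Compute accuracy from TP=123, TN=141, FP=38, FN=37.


Accuracy = (TP+TN)/(TP+TN+FP+FN)
= (123+141)/(339)
= 264/339 = 77.88%

77.88%


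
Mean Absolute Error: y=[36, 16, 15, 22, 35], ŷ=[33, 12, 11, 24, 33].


Absolute errors: |36-33|=3, |16-12|=4, |15-11|=4, |22-24|=2, |35-33|=2
Sum = 15
MAE = 15/5 = 3

3


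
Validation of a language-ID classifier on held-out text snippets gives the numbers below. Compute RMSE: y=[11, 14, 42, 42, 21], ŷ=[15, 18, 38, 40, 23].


MSE = 56/5 = 11.2
RMSE = √(56/5) = 3.3466

3.3466


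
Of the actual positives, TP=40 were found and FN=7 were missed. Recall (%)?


Recall = TP/(TP+FN)
= 40/(40+7)
= 40/47 = 85.11%

85.11%


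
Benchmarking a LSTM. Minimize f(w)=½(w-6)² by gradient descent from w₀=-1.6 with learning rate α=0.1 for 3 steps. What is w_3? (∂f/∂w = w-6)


step 1: grad = -1.6-6 = -7.6; w = -1.6 - 0.1·(-7.6) = -0.84
step 2: grad = -0.84-6 = -6.84; w = -0.84 - 0.1·(-6.84) = -0.156
step 3: grad = -0.156-6 = -6.156; w = -0.156 - 0.1·(-6.156) = 0.4596

0.4596


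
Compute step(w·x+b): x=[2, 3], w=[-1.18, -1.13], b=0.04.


z = (2)·(-1.18) + (3)·(-1.13) + 0.04
  = -5.71
step(z) = 0 (z<0)

0


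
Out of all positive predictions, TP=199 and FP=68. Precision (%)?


Precision = TP/(TP+FP)
= 199/(199+68)
= 199/267 = 74.53%

74.53%


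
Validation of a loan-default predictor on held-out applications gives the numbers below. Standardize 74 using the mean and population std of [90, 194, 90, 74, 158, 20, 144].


μ = 110, σ = 54.3954
z = (74 - 110)/54.3954 = -0.6618

-0.6618


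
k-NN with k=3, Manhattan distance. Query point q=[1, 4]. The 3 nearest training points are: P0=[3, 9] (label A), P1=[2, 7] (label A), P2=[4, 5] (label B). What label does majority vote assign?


d(q,P0) = 7  (label A)
d(q,P1) = 4  (label A)
d(q,P2) = 4  (label B)
Votes: A=2, B=1
Majority → A

A


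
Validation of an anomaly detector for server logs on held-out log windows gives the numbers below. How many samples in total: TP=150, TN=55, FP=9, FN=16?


Total = TP + TN + FP + FN
= 150 + 55 + 9 + 16
= 230
(Predicted positive: 159, predicted negative: 71)

230


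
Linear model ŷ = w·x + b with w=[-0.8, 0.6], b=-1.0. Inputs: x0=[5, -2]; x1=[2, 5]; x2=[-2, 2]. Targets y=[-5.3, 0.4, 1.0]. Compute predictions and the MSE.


ŷ0 = (-0.8)·(5) + (0.6)·(-2) - 1.0 = -6.2
ŷ1 = (-0.8)·(2) + (0.6)·(5) - 1.0 = 0.4
ŷ2 = (-0.8)·(-2) + (0.6)·(2) - 1.0 = 1.8
errors² = [0.81, 0.0, 0.64]
MSE = 1.4500/3 = 0.4833

0.4833


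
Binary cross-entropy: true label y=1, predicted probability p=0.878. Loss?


BCE = -[y·ln(p) + (1-y)·ln(1-p)]
= -1·ln(0.878) - 0
= -ln(0.878) = 0.1301

0.1301


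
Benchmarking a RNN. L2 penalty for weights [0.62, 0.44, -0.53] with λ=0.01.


‖w‖₂² = (0.62)² + (0.44)² + (-0.53)²
     = 0.3844 + 0.1936 + 0.2809
     = 0.8589
λ·‖w‖₂² = 0.01·0.8589 = 0.008589

0.008589


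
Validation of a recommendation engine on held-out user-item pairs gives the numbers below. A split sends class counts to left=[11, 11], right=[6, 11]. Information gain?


Parent = [17, 22], H_parent = 0.9881
H_left = 1 (n=22), H_right = 0.9367 (n=17)
H_children = (22/39)·1 + (17/39)·0.9367 = 0.9724
IG = 0.9881 - 0.9724 = 0.0157

0.0157


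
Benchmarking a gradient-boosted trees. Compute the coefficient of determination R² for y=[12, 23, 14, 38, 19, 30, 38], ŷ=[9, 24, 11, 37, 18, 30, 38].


ȳ = 24.8571
SS_res = Σ(y-ŷ)² = 21
SS_tot = Σ(y-ȳ)² = 692.86
R² = 1 - SS_res/SS_tot = 1 - 0.0303 = 0.9697

0.9697


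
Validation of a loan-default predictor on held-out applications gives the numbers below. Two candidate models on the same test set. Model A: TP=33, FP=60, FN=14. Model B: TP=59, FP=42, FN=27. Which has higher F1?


Model A: P=33/93=0.3548, R=33/47=0.7021, F1=2PR/(P+R)=2TP/(2TP+FP+FN)=66/140=0.4714
Model B: P=59/101=0.5842, R=59/86=0.686, F1=2PR/(P+R)=2TP/(2TP+FP+FN)=118/187=0.631
0.4714 < 0.631 → Model B

Model B


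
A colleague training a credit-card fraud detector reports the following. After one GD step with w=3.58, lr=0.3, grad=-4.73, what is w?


w_new = w - α·∇
= 3.58 - 0.3·-4.73
= 3.58 + 1.419
= 4.999

4.999


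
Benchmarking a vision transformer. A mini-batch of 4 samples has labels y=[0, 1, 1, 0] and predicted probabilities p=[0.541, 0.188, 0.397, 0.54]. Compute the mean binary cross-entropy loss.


L[0] = -ln(1-0.541) = -ln(0.459) = 0.7787
L[1] = -ln(0.188) = 1.6713
L[2] = -ln(0.397) = 0.9238
L[3] = -ln(1-0.54) = -ln(0.46) = 0.7765
mean = (0.7787 + 1.6713 + 0.9238 + 0.7765)/4 = 1.0376

1.0376


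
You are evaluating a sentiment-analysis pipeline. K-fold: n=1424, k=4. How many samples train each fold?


Fold size = 1424/4 = 356
Training per fold = 1424 - 356 = 1068

1068


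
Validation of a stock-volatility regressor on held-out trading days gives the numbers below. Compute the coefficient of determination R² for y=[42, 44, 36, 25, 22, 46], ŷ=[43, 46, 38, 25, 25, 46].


ȳ = 35.8333
SS_res = Σ(y-ŷ)² = 18
SS_tot = Σ(y-ȳ)² = 516.83
R² = 1 - SS_res/SS_tot = 1 - 0.0348 = 0.9652

0.9652


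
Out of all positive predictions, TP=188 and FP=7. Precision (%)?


Precision = TP/(TP+FP)
= 188/(188+7)
= 188/195 = 96.41%

96.41%


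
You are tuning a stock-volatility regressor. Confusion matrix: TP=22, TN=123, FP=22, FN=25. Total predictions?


Total = TP + TN + FP + FN
= 22 + 123 + 22 + 25
= 192
(Predicted positive: 44, predicted negative: 148)

192


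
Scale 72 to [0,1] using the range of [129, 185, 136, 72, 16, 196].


min=16, max=196
(72-16)/(196-16) = 56/180 = 0.3111

0.3111


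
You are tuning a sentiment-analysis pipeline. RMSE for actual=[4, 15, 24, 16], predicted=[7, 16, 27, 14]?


MSE = 23/4 = 5.75
RMSE = √(23/4) = 2.3979

2.3979


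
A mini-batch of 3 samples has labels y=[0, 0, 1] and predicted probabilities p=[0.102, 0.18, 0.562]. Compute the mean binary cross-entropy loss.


L[0] = -ln(1-0.102) = -ln(0.898) = 0.1076
L[1] = -ln(1-0.18) = -ln(0.82) = 0.1985
L[2] = -ln(0.562) = 0.5763
mean = (0.1076 + 0.1985 + 0.5763)/3 = 0.2941

0.2941


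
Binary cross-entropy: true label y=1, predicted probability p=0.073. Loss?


BCE = -[y·ln(p) + (1-y)·ln(1-p)]
= -1·ln(0.073) - 0
= -ln(0.073) = 2.6173

2.6173


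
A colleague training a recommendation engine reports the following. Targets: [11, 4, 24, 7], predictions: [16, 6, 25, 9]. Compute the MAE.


Absolute errors: |11-16|=5, |4-6|=2, |24-25|=1, |7-9|=2
Sum = 10
MAE = 10/4 = 5/2

5/2


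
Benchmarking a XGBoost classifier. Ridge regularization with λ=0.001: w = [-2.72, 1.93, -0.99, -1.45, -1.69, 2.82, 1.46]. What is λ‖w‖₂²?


‖w‖₂² = (-2.72)² + (1.93)² + (-0.99)² + (-1.45)² + (-1.69)² + (2.82)² + (1.46)²
     = 7.3984 + 3.7249 + 0.9801 + 2.1025 + 2.8561 + 7.9524 + 2.1316
     = 27.146
λ·‖w‖₂² = 0.001·27.146 = 0.027146

0.027146


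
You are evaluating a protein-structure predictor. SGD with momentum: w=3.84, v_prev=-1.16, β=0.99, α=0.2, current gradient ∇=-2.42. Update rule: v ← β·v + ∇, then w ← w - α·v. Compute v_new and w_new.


v_new = 0.99·-1.16 - 2.42 = -1.1484 - 2.42 = -3.5684
w_new = 3.84 - 0.2·-3.5684 = 3.84 + 0.71368 = 4.55368

v_new=-3.5684, w_new=4.55368


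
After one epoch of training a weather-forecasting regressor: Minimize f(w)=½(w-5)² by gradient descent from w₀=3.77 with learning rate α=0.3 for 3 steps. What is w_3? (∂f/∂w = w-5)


step 1: grad = 3.77-5 = -1.23; w = 3.77 - 0.3·(-1.23) = 4.139
step 2: grad = 4.139-5 = -0.861; w = 4.139 - 0.3·(-0.861) = 4.3973
step 3: grad = 4.3973-5 = -0.6027; w = 4.3973 - 0.3·(-0.6027) = 4.57811

4.57811


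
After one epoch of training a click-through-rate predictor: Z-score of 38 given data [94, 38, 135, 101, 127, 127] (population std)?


μ = 103.6667, σ = 32.8718
z = (38 - 103.6667)/32.8718 = -1.9977

-1.9977


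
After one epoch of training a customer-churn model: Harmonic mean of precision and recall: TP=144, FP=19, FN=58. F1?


Precision = 144/163 = 0.8834
Recall = 144/202 = 0.7129
F1 = 2·P·R/(P+R) = 2·TP/(2·TP+FP+FN) = 288/(288+19+58) = 288/365 = 0.789

0.789


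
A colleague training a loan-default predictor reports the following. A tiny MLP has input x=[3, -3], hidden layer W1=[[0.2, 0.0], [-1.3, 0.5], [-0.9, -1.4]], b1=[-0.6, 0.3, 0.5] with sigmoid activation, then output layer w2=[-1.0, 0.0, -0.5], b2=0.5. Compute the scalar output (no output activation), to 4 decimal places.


z1[0] = (0.2)·(3) + (0.0)·(-3) - 0.6 = 0.0
z1[1] = (-1.3)·(3) + (0.5)·(-3) + 0.3 = -5.1
z1[2] = (-0.9)·(3) + (-1.4)·(-3) + 0.5 = 2.0
h = sigmoid(z1) = [0.5, 0.0061, 0.8808]
output = (-1.0)·(0.5) + (0.0)·(0.0061) + (-0.5)·(0.8808) + 0.5 = -0.4404

-0.4404


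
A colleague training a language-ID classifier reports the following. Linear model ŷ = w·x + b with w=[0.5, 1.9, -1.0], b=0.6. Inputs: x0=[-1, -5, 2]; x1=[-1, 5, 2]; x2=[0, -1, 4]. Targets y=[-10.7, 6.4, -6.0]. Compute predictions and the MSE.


ŷ0 = (0.5)·(-1) + (1.9)·(-5) + (-1.0)·(2) + 0.6 = -11.4
ŷ1 = (0.5)·(-1) + (1.9)·(5) + (-1.0)·(2) + 0.6 = 7.6
ŷ2 = (0.5)·(0) + (1.9)·(-1) + (-1.0)·(4) + 0.6 = -5.3
errors² = [0.49, 1.44, 0.49]
MSE = 2.4200/3 = 0.8067

0.8067


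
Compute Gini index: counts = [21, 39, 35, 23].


Probabilities: [21/118, 39/118, 35/118, 23/118] ≈ [0.178, 0.3305, 0.2966, 0.1949]
Σpᵢ² = (441 + 1521 + 1225 + 529)/118² = 3716/13924
Gini = 1 - Σpᵢ² = 1 - 3716/13924 = 0.7331

0.7331


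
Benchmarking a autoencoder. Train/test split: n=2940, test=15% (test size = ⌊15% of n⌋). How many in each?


Test = ⌊2940·15/100⌋ = 441
Train = 2940 - 441 = 2499

Train: 2499, Test: 441


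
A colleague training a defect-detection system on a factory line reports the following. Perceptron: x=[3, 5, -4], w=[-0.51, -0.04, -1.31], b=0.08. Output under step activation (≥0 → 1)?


z = (3)·(-0.51) + (5)·(-0.04) + (-4)·(-1.31) + 0.08
  = 3.59
step(z) = 1 (z≥0)

1


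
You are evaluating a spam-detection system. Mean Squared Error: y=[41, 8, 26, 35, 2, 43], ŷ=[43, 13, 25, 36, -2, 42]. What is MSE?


Squared errors: (41-43)²=4, (8-13)²=25, (26-25)²=1, (35-36)²=1, (2+ 2)²=16, (43-42)²=1
Sum = 48
MSE = 48/6 = 8

8


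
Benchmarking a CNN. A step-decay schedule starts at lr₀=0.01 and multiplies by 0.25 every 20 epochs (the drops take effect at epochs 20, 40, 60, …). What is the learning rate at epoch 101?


n_drops = ⌊101/20⌋ = 5
lr = 0.01·0.25^5 = 0.01·0.0009765625 = 0.000009765625

0.000009765625


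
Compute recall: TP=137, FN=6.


Recall = TP/(TP+FN)
= 137/(137+6)
= 137/143 = 95.8%

95.8%


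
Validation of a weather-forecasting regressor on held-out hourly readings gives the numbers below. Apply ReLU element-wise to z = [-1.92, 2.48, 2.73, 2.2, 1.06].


ReLU(-1.92) = max(0, -1.92) = 0.0
ReLU(2.48) = max(0, 2.48) = 2.48
ReLU(2.73) = max(0, 2.73) = 2.73
ReLU(2.2) = max(0, 2.2) = 2.2
ReLU(1.06) = max(0, 1.06) = 1.06
result = [0.0, 2.48, 2.73, 2.2, 1.06]

[0.0, 2.48, 2.73, 2.2, 1.06]


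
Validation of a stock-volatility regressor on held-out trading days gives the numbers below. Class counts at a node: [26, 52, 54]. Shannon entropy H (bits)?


Probabilities: [26/132, 52/132, 54/132] ≈ [0.197, 0.3939, 0.4091]
H = -((26/132)·log₂(26/132) + (52/132)·log₂(52/132) + (54/132)·log₂(54/132))
  = 1.5187 bits

1.5187 bits


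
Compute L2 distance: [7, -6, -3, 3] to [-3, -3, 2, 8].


d = √((7+ 3)² + (-6+ 3)² + (-3-2)² + (3-8)²)
  = √(100 + 9 + 25 + 25)
  = √159 = 12.6095

12.6095


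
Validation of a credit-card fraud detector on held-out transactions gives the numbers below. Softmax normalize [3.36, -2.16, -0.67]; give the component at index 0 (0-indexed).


Exponentials: e^3.36=28.7892, e^-2.16=0.1153, e^-0.67=0.5117
Sum = 29.4162
Softmax = [0.9787, 0.0039, 0.0174]
p[0] = 28.7892/29.4162 = 0.9787

0.9787


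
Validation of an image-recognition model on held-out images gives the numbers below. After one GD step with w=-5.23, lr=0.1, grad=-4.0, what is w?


w_new = w - α·∇
= -5.23 - 0.1·-4.0
= -5.23 + 0.4
= -4.83

-4.83


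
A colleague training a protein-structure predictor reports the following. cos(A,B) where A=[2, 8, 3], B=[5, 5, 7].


A·B = 2·5 + 8·5 + 3·7 = 71
‖A‖ = √77 = 8.775, ‖B‖ = √99 = 9.9499
cos = 71/(√77·√99) = 71/√7623 = 0.8132

0.8132


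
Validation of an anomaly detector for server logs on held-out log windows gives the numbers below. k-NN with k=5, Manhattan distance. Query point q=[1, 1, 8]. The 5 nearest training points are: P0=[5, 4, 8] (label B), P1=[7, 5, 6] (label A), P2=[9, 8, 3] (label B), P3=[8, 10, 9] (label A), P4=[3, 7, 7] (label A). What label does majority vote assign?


d(q,P0) = 7  (label B)
d(q,P1) = 12  (label A)
d(q,P2) = 20  (label B)
d(q,P3) = 17  (label A)
d(q,P4) = 9  (label A)
Votes: A=3, B=2
Majority → A

A


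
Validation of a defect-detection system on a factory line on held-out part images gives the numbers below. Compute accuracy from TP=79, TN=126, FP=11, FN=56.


Accuracy = (TP+TN)/(TP+TN+FP+FN)
= (79+126)/(272)
= 205/272 = 75.37%

75.37%


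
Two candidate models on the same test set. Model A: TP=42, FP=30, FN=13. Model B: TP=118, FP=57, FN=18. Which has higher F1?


Model A: P=42/72=0.5833, R=42/55=0.7636, F1=2PR/(P+R)=2TP/(2TP+FP+FN)=84/127=0.6614
Model B: P=118/175=0.6743, R=118/136=0.8676, F1=2PR/(P+R)=2TP/(2TP+FP+FN)=236/311=0.7588
0.6614 < 0.7588 → Model B

Model B


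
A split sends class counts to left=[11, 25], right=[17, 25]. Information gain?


Parent = [28, 50], H_parent = 0.9418
H_left = 0.888 (n=36), H_right = 0.9737 (n=42)
H_children = (36/78)·0.888 + (42/78)·0.9737 = 0.9341
IG = 0.9418 - 0.9341 = 0.0077

0.0077


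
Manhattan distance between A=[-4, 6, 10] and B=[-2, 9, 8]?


d = |-4+ 2| + |6-9| + |10-8|
  = 2 + 3 + 2
  = 7

7


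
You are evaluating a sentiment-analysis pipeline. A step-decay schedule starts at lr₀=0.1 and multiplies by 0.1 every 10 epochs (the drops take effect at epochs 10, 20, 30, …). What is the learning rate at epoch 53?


n_drops = ⌊53/10⌋ = 5
lr = 0.1·0.1^5 = 0.1·0.00001 = 0.000001

0.000001


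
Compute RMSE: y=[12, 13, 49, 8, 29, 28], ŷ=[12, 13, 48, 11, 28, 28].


MSE = 11/6 = 1.8333
RMSE = √(11/6) = 1.354

1.354


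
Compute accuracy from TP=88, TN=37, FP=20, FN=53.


Accuracy = (TP+TN)/(TP+TN+FP+FN)
= (88+37)/(198)
= 125/198 = 63.13%

63.13%


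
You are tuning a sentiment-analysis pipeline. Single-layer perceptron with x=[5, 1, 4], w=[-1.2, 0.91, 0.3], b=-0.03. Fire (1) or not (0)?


z = (5)·(-1.2) + (1)·(0.91) + (4)·(0.3) - 0.03
  = -3.92
step(z) = 0 (z<0)

0


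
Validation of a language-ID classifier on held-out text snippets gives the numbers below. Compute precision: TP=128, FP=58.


Precision = TP/(TP+FP)
= 128/(128+58)
= 128/186 = 68.82%

68.82%


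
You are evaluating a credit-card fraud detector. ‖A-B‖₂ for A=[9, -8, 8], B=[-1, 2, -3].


d = √((9+ 1)² + (-8-2)² + (8+ 3)²)
  = √(100 + 100 + 121)
  = √321 = 17.9165

17.9165


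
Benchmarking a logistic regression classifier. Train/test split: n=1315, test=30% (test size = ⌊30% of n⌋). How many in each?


Test = ⌊1315·30/100⌋ = 394
Train = 1315 - 394 = 921

Train: 921, Test: 394


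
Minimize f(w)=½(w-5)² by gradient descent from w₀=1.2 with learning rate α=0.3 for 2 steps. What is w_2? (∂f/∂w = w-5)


step 1: grad = 1.2-5 = -3.8; w = 1.2 - 0.3·(-3.8) = 2.34
step 2: grad = 2.34-5 = -2.66; w = 2.34 - 0.3·(-2.66) = 3.138

3.138


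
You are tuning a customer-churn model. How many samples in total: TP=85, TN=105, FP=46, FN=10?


Total = TP + TN + FP + FN
= 85 + 105 + 46 + 10
= 246
(Predicted positive: 131, predicted negative: 115)

246


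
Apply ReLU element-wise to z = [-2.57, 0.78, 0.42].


ReLU(-2.57) = max(0, -2.57) = 0.0
ReLU(0.78) = max(0, 0.78) = 0.78
ReLU(0.42) = max(0, 0.42) = 0.42
result = [0.0, 0.78, 0.42]

[0.0, 0.78, 0.42]


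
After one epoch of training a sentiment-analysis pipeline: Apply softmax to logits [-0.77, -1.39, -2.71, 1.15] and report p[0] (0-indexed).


Exponentials: e^-0.77=0.463, e^-1.39=0.2491, e^-2.71=0.0665, e^1.15=3.1582
Sum = 3.9368
Softmax = [0.1176, 0.0633, 0.0169, 0.8022]
p[0] = 0.463/3.9368 = 0.1176

0.1176


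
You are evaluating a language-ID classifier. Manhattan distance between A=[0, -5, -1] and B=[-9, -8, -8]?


d = |0+ 9| + |-5+ 8| + |-1+ 8|
  = 9 + 3 + 7
  = 19

19


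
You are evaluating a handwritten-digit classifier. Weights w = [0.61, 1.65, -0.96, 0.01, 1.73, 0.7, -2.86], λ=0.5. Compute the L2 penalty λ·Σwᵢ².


‖w‖₂² = (0.61)² + (1.65)² + (-0.96)² + (0.01)² + (1.73)² + (0.7)² + (-2.86)²
     = 0.3721 + 2.7225 + 0.9216 + 0.0001 + 2.9929 + 0.49 + 8.1796
     = 15.6788
λ·‖w‖₂² = 0.5·15.6788 = 7.8394

7.8394


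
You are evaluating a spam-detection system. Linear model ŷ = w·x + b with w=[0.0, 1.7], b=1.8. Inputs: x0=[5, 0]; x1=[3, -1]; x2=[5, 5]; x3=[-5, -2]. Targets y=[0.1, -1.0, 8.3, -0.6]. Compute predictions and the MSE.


ŷ0 = (0.0)·(5) + (1.7)·(0) + 1.8 = 1.8
ŷ1 = (0.0)·(3) + (1.7)·(-1) + 1.8 = 0.1
ŷ2 = (0.0)·(5) + (1.7)·(5) + 1.8 = 10.3
ŷ3 = (0.0)·(-5) + (1.7)·(-2) + 1.8 = -1.6
errors² = [2.89, 1.21, 4.0, 1.0]
MSE = 9.1000/4 = 2.275

2.275


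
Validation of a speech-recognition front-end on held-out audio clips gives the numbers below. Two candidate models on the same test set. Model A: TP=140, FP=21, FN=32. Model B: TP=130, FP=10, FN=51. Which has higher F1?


Model A: P=140/161=0.8696, R=140/172=0.814, F1=2PR/(P+R)=2TP/(2TP+FP+FN)=280/333=0.8408
Model B: P=130/140=0.9286, R=130/181=0.7182, F1=2PR/(P+R)=2TP/(2TP+FP+FN)=260/321=0.81
0.8408 > 0.81 → Model A

Model A


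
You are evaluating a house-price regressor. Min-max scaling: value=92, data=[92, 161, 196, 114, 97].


min=92, max=196
(92-92)/(196-92) = 0/104 = 0.0

0.0


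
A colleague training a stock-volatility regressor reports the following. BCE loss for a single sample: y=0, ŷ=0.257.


BCE = -[y·ln(p) + (1-y)·ln(1-p)]
= -0 - 1·ln(1-0.257)
= -ln(0.743) = 0.2971

0.2971


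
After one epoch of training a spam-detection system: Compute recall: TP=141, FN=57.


Recall = TP/(TP+FN)
= 141/(141+57)
= 141/198 = 71.21%

71.21%


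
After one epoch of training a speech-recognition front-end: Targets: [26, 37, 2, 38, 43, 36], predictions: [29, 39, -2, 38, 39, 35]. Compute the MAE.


Absolute errors: |26-29|=3, |37-39|=2, |2+ 2|=4, |38-38|=0, |43-39|=4, |36-35|=1
Sum = 14
MAE = 14/6 = 7/3

7/3


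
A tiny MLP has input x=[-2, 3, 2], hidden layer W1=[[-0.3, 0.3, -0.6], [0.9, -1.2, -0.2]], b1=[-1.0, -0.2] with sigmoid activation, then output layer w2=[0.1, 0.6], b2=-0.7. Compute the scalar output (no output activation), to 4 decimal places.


z1[0] = (-0.3)·(-2) + (0.3)·(3) + (-0.6)·(2) - 1.0 = -0.7
z1[1] = (0.9)·(-2) + (-1.2)·(3) + (-0.2)·(2) - 0.2 = -6.0
h = sigmoid(z1) = [0.3318, 0.0025]
output = (0.1)·(0.3318) + (0.6)·(0.0025) - 0.7 = -0.6653

-0.6653


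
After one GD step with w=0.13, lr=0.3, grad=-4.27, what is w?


w_new = w - α·∇
= 0.13 - 0.3·-4.27
= 0.13 + 1.281
= 1.411

1.411


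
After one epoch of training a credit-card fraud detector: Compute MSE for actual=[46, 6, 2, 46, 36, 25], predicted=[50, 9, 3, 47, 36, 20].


Squared errors: (46-50)²=16, (6-9)²=9, (2-3)²=1, (46-47)²=1, (36-36)²=0, (25-20)²=25
Sum = 52
MSE = 52/6 = 26/3

26/3


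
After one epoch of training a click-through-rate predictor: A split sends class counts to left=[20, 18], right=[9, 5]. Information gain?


Parent = [29, 23], H_parent = 0.9904
H_left = 0.998 (n=38), H_right = 0.9403 (n=14)
H_children = (38/52)·0.998 + (14/52)·0.9403 = 0.9825
IG = 0.9904 - 0.9825 = 0.0079

0.0079


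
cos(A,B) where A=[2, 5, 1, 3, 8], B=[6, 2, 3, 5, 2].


A·B = 2·6 + 5·2 + 1·3 + 3·5 + 8·2 = 56
‖A‖ = √103 = 10.1489, ‖B‖ = √78 = 8.8318
cos = 56/(√103·√78) = 56/√8034 = 0.6248

0.6248


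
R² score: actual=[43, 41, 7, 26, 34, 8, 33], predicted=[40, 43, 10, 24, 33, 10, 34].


ȳ = 27.4286
SS_res = Σ(y-ŷ)² = 32
SS_tot = Σ(y-ȳ)² = 1297.71
R² = 1 - SS_res/SS_tot = 1 - 0.0247 = 0.9753

0.9753


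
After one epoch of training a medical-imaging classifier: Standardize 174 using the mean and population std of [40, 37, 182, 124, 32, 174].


μ = 98.1667, σ = 64.4836
z = (174 - 98.1667)/64.4836 = 1.176

1.176


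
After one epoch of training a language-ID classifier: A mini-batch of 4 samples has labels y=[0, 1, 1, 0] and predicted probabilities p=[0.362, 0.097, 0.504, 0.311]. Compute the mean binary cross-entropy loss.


L[0] = -ln(1-0.362) = -ln(0.638) = 0.4494
L[1] = -ln(0.097) = 2.333
L[2] = -ln(0.504) = 0.6852
L[3] = -ln(1-0.311) = -ln(0.689) = 0.3725
mean = (0.4494 + 2.333 + 0.6852 + 0.3725)/4 = 0.96

0.96


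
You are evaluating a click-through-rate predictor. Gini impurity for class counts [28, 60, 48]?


Probabilities: [28/136, 60/136, 48/136] ≈ [0.2059, 0.4412, 0.3529]
Σpᵢ² = (784 + 3600 + 2304)/136² = 6688/18496
Gini = 1 - Σpᵢ² = 1 - 6688/18496 = 0.6384

0.6384


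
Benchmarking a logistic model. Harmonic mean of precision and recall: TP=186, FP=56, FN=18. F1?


Precision = 186/242 = 0.7686
Recall = 186/204 = 0.9118
F1 = 2·P·R/(P+R) = 2·TP/(2·TP+FP+FN) = 372/(372+56+18) = 372/446 = 0.8341

0.8341


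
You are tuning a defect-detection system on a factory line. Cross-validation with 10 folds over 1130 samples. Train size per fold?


Fold size = 1130/10 = 113
Training per fold = 1130 - 113 = 1017

1017


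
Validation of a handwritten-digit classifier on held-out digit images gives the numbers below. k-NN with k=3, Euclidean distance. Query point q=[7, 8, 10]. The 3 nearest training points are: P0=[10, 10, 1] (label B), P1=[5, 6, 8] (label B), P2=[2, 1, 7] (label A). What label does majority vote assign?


d(q,P0) = 9.6954  (label B)
d(q,P1) = 3.4641  (label B)
d(q,P2) = 9.1104  (label A)
Votes: A=1, B=2
Majority → B

B


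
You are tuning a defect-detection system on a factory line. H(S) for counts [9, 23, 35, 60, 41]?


Probabilities: [9/168, 23/168, 35/168, 60/168, 41/168] ≈ [0.0536, 0.1369, 0.2083, 0.3571, 0.244]
H = -((9/168)·log₂(9/168) + (23/168)·log₂(23/168) + (35/168)·log₂(35/168) + (60/168)·log₂(60/168) + (41/168)·log₂(41/168))
  = 2.1175 bits

2.1175 bits


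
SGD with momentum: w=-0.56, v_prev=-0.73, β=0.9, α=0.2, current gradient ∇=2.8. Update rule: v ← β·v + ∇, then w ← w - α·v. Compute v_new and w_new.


v_new = 0.9·-0.73 + 2.8 = -0.657 + 2.8 = 2.143
w_new = -0.56 - 0.2·2.143 = -0.56 - 0.4286 = -0.9886

v_new=2.143, w_new=-0.9886


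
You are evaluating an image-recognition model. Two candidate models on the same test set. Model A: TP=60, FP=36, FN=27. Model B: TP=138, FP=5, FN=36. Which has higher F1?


Model A: P=60/96=0.625, R=60/87=0.6897, F1=2PR/(P+R)=2TP/(2TP+FP+FN)=120/183=0.6557
Model B: P=138/143=0.965, R=138/174=0.7931, F1=2PR/(P+R)=2TP/(2TP+FP+FN)=276/317=0.8707
0.6557 < 0.8707 → Model B

Model B


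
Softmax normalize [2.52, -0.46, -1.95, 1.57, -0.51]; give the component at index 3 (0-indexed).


Exponentials: e^2.52=12.4286, e^-0.46=0.6313, e^-1.95=0.1423, e^1.57=4.8066, e^-0.51=0.6005
Sum = 18.6093
Softmax = [0.6679, 0.0339, 0.0076, 0.2583, 0.0323]
p[3] = 4.8066/18.6093 = 0.2583

0.2583


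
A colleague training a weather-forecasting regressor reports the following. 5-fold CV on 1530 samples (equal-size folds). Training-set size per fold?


Fold size = 1530/5 = 306
Training per fold = 1530 - 306 = 1224

1224


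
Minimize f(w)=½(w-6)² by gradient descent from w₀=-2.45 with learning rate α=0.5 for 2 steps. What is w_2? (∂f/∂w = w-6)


step 1: grad = -2.45-6 = -8.45; w = -2.45 - 0.5·(-8.45) = 1.775
step 2: grad = 1.775-6 = -4.225; w = 1.775 - 0.5·(-4.225) = 3.8875

3.8875


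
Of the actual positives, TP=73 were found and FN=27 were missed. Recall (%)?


Recall = TP/(TP+FN)
= 73/(73+27)
= 73/100 = 73.0%

73.0%


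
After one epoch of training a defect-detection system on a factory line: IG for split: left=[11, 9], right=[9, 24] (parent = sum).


Parent = [20, 33], H_parent = 0.9562
H_left = 0.9928 (n=20), H_right = 0.8454 (n=33)
H_children = (20/53)·0.9928 + (33/53)·0.8454 = 0.901
IG = 0.9562 - 0.901 = 0.0552

0.0552


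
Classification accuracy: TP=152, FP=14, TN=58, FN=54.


Accuracy = (TP+TN)/(TP+TN+FP+FN)
= (152+58)/(278)
= 210/278 = 75.54%

75.54%


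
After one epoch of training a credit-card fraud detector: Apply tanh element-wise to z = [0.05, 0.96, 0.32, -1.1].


tanh(0.05) = 0.05
tanh(0.96) = 0.7443
tanh(0.32) = 0.3095
tanh(-1.1) = -0.8005
result = [0.05, 0.7443, 0.3095, -0.8005]

[0.05, 0.7443, 0.3095, -0.8005]


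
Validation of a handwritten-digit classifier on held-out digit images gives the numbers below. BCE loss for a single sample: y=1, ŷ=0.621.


BCE = -[y·ln(p) + (1-y)·ln(1-p)]
= -1·ln(0.621) - 0
= -ln(0.621) = 0.4764

0.4764


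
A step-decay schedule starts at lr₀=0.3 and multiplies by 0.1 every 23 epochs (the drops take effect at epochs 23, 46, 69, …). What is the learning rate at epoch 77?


n_drops = ⌊77/23⌋ = 3
lr = 0.3·0.1^3 = 0.3·0.001 = 0.0003

0.0003


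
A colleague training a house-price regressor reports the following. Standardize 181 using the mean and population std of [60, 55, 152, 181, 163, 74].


μ = 114.1667, σ = 52.1709
z = (181 - 114.1667)/52.1709 = 1.281

1.281


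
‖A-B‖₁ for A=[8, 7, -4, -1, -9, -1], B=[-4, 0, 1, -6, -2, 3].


d = |8+ 4| + |7-0| + |-4-1| + |-1+ 6| + |-9+ 2| + |-1-3|
  = 12 + 7 + 5 + 5 + 7 + 4
  = 40

40


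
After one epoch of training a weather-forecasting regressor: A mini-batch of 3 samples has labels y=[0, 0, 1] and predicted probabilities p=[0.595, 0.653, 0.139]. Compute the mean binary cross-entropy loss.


L[0] = -ln(1-0.595) = -ln(0.405) = 0.9039
L[1] = -ln(1-0.653) = -ln(0.347) = 1.0584
L[2] = -ln(0.139) = 1.9733
mean = (0.9039 + 1.0584 + 1.9733)/3 = 1.3119

1.3119


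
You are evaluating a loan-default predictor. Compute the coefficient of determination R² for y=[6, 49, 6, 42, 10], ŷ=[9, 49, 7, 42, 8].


ȳ = 22.6
SS_res = Σ(y-ŷ)² = 14
SS_tot = Σ(y-ȳ)² = 1783.2
R² = 1 - SS_res/SS_tot = 1 - 0.0079 = 0.9921

0.9921


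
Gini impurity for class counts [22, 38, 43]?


Probabilities: [22/103, 38/103, 43/103] ≈ [0.2136, 0.3689, 0.4175]
Σpᵢ² = (484 + 1444 + 1849)/103² = 3777/10609
Gini = 1 - Σpᵢ² = 1 - 3777/10609 = 0.644

0.644


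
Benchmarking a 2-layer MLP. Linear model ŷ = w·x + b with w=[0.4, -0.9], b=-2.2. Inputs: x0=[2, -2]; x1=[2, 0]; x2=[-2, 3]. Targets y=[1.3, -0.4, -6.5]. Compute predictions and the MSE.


ŷ0 = (0.4)·(2) + (-0.9)·(-2) - 2.2 = 0.4
ŷ1 = (0.4)·(2) + (-0.9)·(0) - 2.2 = -1.4
ŷ2 = (0.4)·(-2) + (-0.9)·(3) - 2.2 = -5.7
errors² = [0.81, 1.0, 0.64]
MSE = 2.4500/3 = 0.8167

0.8167


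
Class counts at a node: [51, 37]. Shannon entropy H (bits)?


Probabilities: [51/88, 37/88] ≈ [0.5795, 0.4205]
H = -((51/88)·log₂(51/88) + (37/88)·log₂(37/88))
  = 0.9817 bits

0.9817 bits


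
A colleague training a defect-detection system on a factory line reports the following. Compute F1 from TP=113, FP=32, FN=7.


Precision = 113/145 = 0.7793
Recall = 113/120 = 0.9417
F1 = 2·P·R/(P+R) = 2·TP/(2·TP+FP+FN) = 226/(226+32+7) = 226/265 = 0.8528

0.8528


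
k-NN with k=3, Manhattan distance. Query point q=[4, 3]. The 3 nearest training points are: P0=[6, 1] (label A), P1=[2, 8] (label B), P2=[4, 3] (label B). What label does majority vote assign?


d(q,P0) = 4  (label A)
d(q,P1) = 7  (label B)
d(q,P2) = 0  (label B)
Votes: A=1, B=2
Majority → B

B


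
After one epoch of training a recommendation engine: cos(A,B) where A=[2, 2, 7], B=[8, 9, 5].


A·B = 2·8 + 2·9 + 7·5 = 69
‖A‖ = √57 = 7.5498, ‖B‖ = √170 = 13.0384
cos = 69/(√57·√170) = 69/√9690 = 0.701

0.701


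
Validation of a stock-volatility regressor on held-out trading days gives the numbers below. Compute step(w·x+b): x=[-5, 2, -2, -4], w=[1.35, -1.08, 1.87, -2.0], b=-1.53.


z = (-5)·(1.35) + (2)·(-1.08) + (-2)·(1.87) + (-4)·(-2.0) - 1.53
  = -6.18
step(z) = 0 (z<0)

0


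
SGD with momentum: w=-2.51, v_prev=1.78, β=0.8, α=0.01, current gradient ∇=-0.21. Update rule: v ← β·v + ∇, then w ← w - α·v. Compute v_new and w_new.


v_new = 0.8·1.78 - 0.21 = 1.424 - 0.21 = 1.214
w_new = -2.51 - 0.01·1.214 = -2.51 - 0.01214 = -2.52214

v_new=1.214, w_new=-2.52214


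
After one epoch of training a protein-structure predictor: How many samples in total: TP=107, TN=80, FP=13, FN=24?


Total = TP + TN + FP + FN
= 107 + 80 + 13 + 24
= 224
(Predicted positive: 120, predicted negative: 104)

224


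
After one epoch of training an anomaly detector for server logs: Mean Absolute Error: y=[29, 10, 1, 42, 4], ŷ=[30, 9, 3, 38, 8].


Absolute errors: |29-30|=1, |10-9|=1, |1-3|=2, |42-38|=4, |4-8|=4
Sum = 12
MAE = 12/5 = 12/5

12/5


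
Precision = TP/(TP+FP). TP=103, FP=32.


Precision = TP/(TP+FP)
= 103/(103+32)
= 103/135 = 76.3%

76.3%


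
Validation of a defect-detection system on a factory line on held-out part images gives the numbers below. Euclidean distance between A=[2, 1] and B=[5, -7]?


d = √((2-5)² + (1+ 7)²)
  = √(9 + 64)
  = √73 = 8.544

8.544


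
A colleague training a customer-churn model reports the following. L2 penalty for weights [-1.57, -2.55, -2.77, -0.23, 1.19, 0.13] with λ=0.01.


‖w‖₂² = (-1.57)² + (-2.55)² + (-2.77)² + (-0.23)² + (1.19)² + (0.13)²
     = 2.4649 + 6.5025 + 7.6729 + 0.0529 + 1.4161 + 0.0169
     = 18.1262
λ·‖w‖₂² = 0.01·18.1262 = 0.181262

0.181262


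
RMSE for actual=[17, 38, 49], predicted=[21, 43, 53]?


MSE = 57/3 = 19
RMSE = √(57/3) = 4.3589

4.3589


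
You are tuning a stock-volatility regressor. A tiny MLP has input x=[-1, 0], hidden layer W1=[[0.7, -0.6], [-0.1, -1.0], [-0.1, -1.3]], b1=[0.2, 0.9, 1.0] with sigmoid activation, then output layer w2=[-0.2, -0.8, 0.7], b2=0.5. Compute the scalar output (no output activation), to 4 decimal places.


z1[0] = (0.7)·(-1) + (-0.6)·(0) + 0.2 = -0.5
z1[1] = (-0.1)·(-1) + (-1.0)·(0) + 0.9 = 1.0
z1[2] = (-0.1)·(-1) + (-1.3)·(0) + 1.0 = 1.1
h = sigmoid(z1) = [0.3775, 0.7311, 0.7503]
output = (-0.2)·(0.3775) + (-0.8)·(0.7311) + (0.7)·(0.7503) + 0.5 = 0.3648

0.3648


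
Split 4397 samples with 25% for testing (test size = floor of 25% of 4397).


Test = ⌊4397·25/100⌋ = 1099
Train = 4397 - 1099 = 3298

Train: 3298, Test: 1099


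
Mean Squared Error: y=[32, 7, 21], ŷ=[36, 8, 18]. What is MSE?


Squared errors: (32-36)²=16, (7-8)²=1, (21-18)²=9
Sum = 26
MSE = 26/3 = 26/3

26/3


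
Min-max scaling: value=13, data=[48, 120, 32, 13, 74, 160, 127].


min=13, max=160
(13-13)/(160-13) = 0/147 = 0.0

0.0


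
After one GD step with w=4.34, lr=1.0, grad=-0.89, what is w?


w_new = w - α·∇
= 4.34 - 1.0·-0.89
= 4.34 + 0.89
= 5.23

5.23


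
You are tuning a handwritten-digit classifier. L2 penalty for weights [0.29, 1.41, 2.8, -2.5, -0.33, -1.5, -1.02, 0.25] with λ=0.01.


‖w‖₂² = (0.29)² + (1.41)² + (2.8)² + (-2.5)² + (-0.33)² + (-1.5)² + (-1.02)² + (0.25)²
     = 0.0841 + 1.9881 + 7.84 + 6.25 + 0.1089 + 2.25 + 1.0404 + 0.0625
     = 19.624
λ·‖w‖₂² = 0.01·19.624 = 0.19624

0.19624


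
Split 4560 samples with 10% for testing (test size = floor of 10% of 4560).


Test = ⌊4560·10/100⌋ = 456
Train = 4560 - 456 = 4104

Train: 4104, Test: 456


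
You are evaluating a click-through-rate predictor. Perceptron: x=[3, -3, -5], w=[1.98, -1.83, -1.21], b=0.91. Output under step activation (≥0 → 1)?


z = (3)·(1.98) + (-3)·(-1.83) + (-5)·(-1.21) + 0.91
  = 18.39
step(z) = 1 (z≥0)

1


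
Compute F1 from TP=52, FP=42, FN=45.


Precision = 52/94 = 0.5532
Recall = 52/97 = 0.5361
F1 = 2·P·R/(P+R) = 2·TP/(2·TP+FP+FN) = 104/(104+42+45) = 104/191 = 0.5445

0.5445


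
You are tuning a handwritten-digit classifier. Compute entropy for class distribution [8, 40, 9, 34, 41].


Probabilities: [8/132, 40/132, 9/132, 34/132, 41/132] ≈ [0.0606, 0.303, 0.0682, 0.2576, 0.3106]
H = -((8/132)·log₂(8/132) + (40/132)·log₂(40/132) + (9/132)·log₂(9/132) + (34/132)·log₂(34/132) + (41/132)·log₂(41/132))
  = 2.0592 bits

2.0592 bits


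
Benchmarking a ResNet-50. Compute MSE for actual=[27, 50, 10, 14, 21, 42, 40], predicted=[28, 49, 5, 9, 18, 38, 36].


Squared errors: (27-28)²=1, (50-49)²=1, (10-5)²=25, (14-9)²=25, (21-18)²=9, (42-38)²=16, (40-36)²=16
Sum = 93
MSE = 93/7 = 93/7

93/7


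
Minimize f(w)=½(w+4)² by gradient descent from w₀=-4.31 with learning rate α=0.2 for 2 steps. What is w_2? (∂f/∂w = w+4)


step 1: grad = -4.31+4 = -0.31; w = -4.31 - 0.2·(-0.31) = -4.248
step 2: grad = -4.248+4 = -0.248; w = -4.248 - 0.2·(-0.248) = -4.1984

-4.1984


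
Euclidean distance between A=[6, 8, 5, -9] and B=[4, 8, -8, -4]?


d = √((6-4)² + (8-8)² + (5+ 8)² + (-9+ 4)²)
  = √(4 + 0 + 169 + 25)
  = √198 = 14.0712

14.0712


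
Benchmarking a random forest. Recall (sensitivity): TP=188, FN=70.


Recall = TP/(TP+FN)
= 188/(188+70)
= 188/258 = 72.87%

72.87%


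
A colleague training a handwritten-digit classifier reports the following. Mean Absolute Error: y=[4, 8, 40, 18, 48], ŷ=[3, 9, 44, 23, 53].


Absolute errors: |4-3|=1, |8-9|=1, |40-44|=4, |18-23|=5, |48-53|=5
Sum = 16
MAE = 16/5 = 16/5

16/5


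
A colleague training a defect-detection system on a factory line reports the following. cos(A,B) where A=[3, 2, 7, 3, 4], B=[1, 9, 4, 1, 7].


A·B = 3·1 + 2·9 + 7·4 + 3·1 + 4·7 = 80
‖A‖ = √87 = 9.3274, ‖B‖ = √148 = 12.1655
cos = 80/(√87·√148) = 80/√12876 = 0.705

0.705


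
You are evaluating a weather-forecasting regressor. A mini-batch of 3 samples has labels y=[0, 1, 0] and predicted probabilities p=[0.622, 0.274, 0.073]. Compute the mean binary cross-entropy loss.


L[0] = -ln(1-0.622) = -ln(0.378) = 0.9729
L[1] = -ln(0.274) = 1.2946
L[2] = -ln(1-0.073) = -ln(0.927) = 0.0758
mean = (0.9729 + 1.2946 + 0.0758)/3 = 0.7811

0.7811


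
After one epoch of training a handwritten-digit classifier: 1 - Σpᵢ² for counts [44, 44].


Probabilities: [44/88, 44/88] ≈ [0.5, 0.5]
Σpᵢ² = (1936 + 1936)/88² = 3872/7744
Gini = 1 - Σpᵢ² = 1 - 3872/7744 = 0.5

0.5


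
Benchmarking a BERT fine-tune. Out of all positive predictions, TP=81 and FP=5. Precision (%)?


Precision = TP/(TP+FP)
= 81/(81+5)
= 81/86 = 94.19%

94.19%


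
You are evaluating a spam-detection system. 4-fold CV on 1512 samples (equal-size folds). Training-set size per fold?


Fold size = 1512/4 = 378
Training per fold = 1512 - 378 = 1134

1134


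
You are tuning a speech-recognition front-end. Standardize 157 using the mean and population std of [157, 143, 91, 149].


μ = 135, σ = 25.8844
z = (157 - 135)/25.8844 = 0.8499

0.8499


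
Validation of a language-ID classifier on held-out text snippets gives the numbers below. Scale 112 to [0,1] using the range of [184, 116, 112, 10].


min=10, max=184
(112-10)/(184-10) = 102/174 = 0.5862

0.5862


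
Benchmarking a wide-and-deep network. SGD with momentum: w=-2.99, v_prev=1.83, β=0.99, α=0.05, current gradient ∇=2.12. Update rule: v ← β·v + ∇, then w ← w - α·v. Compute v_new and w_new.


v_new = 0.99·1.83 + 2.12 = 1.8117 + 2.12 = 3.9317
w_new = -2.99 - 0.05·3.9317 = -2.99 - 0.196585 = -3.186585

v_new=3.9317, w_new=-3.186585


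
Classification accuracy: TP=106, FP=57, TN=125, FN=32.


Accuracy = (TP+TN)/(TP+TN+FP+FN)
= (106+125)/(320)
= 231/320 = 72.19%

72.19%


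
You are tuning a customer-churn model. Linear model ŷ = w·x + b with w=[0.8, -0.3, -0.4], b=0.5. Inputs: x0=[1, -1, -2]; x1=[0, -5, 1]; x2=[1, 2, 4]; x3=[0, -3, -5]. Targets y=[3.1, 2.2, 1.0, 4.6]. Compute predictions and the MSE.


ŷ0 = (0.8)·(1) + (-0.3)·(-1) + (-0.4)·(-2) + 0.5 = 2.4
ŷ1 = (0.8)·(0) + (-0.3)·(-5) + (-0.4)·(1) + 0.5 = 1.6
ŷ2 = (0.8)·(1) + (-0.3)·(2) + (-0.4)·(4) + 0.5 = -0.9
ŷ3 = (0.8)·(0) + (-0.3)·(-3) + (-0.4)·(-5) + 0.5 = 3.4
errors² = [0.49, 0.36, 3.61, 1.44]
MSE = 5.9000/4 = 1.475

1.475
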